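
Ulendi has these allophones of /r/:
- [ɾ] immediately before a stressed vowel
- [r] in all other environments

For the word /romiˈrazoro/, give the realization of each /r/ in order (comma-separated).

[r], [ɾ], [r]

Occurrence 1 (position 1): no conditioning environment matches → elsewhere allophone [r].
Occurrence 2 (position 5): immediately before a stressed vowel → [ɾ].
Occurrence 3 (position 9): no conditioning environment matches → elsewhere allophone [r].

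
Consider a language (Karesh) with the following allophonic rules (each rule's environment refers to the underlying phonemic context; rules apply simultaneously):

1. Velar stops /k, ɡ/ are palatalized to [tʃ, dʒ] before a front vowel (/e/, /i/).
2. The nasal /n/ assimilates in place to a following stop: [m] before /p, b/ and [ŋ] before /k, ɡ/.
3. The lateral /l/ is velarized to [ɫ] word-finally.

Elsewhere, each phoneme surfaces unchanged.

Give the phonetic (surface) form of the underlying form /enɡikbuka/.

/e/ — not in any rule's target class → [e].
/n/ (between /e/ and /ɡ/) occurs before a labial or velar stop → [ŋ] by rule 2.
/ɡ/ (between /n/ and /i/): before a front vowel, so rule 1 applies → [dʒ].
/i/ stays [i].
/k/ (between /i/ and /b/) is in the target of rule 1 but the environment (before a front vowel) is not met → [k].
/b/ (between /k/ and /u/): no rule targets it → [b].
/u/ — not in any rule's target class → [u].
/k/ (between /u/ and /a/) fails the environment for rule 1, so it stays [k].
/a/ stays [a].

[eŋdʒikbuka]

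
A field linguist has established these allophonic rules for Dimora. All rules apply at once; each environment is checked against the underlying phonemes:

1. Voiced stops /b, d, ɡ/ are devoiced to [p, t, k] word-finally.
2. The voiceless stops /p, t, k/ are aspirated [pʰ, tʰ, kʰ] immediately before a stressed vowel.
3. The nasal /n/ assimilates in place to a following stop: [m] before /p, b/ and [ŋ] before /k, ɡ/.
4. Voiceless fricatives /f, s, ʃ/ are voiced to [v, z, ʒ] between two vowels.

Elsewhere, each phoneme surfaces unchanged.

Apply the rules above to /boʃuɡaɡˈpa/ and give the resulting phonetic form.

/b/ (word-initial) is in the target of rule 1 but the environment (word-finally) is not met → [b].
/o/ (between /b/ and /ʃ/): no rule targets it → [o].
/ʃ/ — between /o/ and /u/, between two vowels — surfaces as [ʒ] (rule 4).
/u/ (between /ʃ/ and /ɡ/) is unaffected → [u].
/ɡ/ — between /u/ and /a/; rule 1 does not apply here → [ɡ].
/a/ (between /ɡ/ and /ɡ/): no rule targets it → [a].
/ɡ/ (between /a/ and /p/): rule 1 targets it, but not word-finally → unchanged [ɡ].
/p/ — between /ɡ/ and /a/, immediately before a stressed vowel — surfaces as [pʰ] (rule 2).
/a/ stays [a].

[boʒuɡaɡˈpʰa]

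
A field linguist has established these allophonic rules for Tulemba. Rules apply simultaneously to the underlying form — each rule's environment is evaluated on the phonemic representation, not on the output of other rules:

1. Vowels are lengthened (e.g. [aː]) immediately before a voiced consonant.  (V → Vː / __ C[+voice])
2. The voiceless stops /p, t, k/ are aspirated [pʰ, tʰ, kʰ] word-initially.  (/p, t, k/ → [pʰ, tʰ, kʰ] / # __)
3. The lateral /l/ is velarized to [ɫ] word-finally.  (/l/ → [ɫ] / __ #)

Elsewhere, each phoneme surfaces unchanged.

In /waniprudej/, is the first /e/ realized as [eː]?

Yes

/e/ — between /d/ and /j/, before a voiced consonant — surfaces as [eː] (rule 1).
The actual realization is [eː], which matches [eː].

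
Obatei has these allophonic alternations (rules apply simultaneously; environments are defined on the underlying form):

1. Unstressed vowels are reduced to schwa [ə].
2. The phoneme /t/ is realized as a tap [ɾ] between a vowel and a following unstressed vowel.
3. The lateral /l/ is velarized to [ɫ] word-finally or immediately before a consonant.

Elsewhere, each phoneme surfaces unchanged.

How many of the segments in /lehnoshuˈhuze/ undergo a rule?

4

Segments that undergo a rule: /e/ → [ə] (rule 1); /o/ → [ə] (rule 1); /u/ → [ə] (rule 1); /e/ → [ə] (rule 1).
All other segments surface unchanged.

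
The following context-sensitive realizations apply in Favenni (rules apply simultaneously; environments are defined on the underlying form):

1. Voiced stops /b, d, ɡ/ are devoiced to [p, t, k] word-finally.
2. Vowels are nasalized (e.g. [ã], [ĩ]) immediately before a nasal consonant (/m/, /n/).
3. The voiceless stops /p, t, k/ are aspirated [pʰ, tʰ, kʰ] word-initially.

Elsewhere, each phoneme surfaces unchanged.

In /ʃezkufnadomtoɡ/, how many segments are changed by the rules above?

Segments that undergo a rule: /o/ → [õ] (rule 2); /ɡ/ → [k] (rule 1).
All other segments surface unchanged.

2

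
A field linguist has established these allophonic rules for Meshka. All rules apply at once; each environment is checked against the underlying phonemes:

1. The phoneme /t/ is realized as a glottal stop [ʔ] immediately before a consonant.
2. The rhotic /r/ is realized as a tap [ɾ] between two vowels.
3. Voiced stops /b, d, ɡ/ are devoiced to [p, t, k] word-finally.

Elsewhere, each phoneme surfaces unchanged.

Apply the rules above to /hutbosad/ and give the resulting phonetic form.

/h/ — not in any rule's target class → [h].
/u/ (between /h/ and /t/): no rule targets it → [u].
/t/ — between /u/ and /b/, immediately before a consonant — surfaces as [ʔ] (rule 1).
/b/ (between /t/ and /o/) is in the target of rule 3 but the environment (word-finally) is not met → [b].
/o/ — not in any rule's target class → [o].
/s/ stays [s].
/a/ (between /s/ and /d/): no rule targets it → [a].
/d/ — word-final, word-finally — surfaces as [t] (rule 3).

[huʔbosat]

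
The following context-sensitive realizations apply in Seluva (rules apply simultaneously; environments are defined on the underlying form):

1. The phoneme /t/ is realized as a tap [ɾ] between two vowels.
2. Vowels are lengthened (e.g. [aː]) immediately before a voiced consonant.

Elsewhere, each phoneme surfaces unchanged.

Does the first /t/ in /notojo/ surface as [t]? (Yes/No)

/t/ (between /o/ and /o/): between two vowels, so rule 1 applies → [ɾ].
The actual realization is [ɾ], not [t].

No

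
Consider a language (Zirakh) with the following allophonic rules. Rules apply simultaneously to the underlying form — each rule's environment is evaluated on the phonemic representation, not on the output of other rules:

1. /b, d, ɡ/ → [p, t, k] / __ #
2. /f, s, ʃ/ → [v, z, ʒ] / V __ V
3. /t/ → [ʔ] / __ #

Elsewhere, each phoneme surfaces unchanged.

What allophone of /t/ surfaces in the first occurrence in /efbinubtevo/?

[t]

/t/ — between /b/ and /e/; rule 3 does not apply here → [t].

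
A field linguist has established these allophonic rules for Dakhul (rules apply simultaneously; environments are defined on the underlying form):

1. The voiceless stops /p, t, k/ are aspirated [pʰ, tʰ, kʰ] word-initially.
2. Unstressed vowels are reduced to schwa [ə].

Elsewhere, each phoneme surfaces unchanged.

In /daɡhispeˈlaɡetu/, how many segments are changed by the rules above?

5

Segments that undergo a rule: /a/ → [ə] (rule 2); /i/ → [ə] (rule 2); /e/ → [ə] (rule 2); /e/ → [ə] (rule 2); /u/ → [ə] (rule 2).
All other segments surface unchanged.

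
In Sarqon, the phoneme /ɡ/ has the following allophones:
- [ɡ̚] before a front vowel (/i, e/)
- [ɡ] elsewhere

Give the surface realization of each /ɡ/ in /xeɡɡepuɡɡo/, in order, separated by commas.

[ɡ], [ɡ̚], [ɡ], [ɡ]

Occurrence 1 (position 3): no conditioning environment matches → elsewhere allophone [ɡ].
Occurrence 2 (position 4): before a front vowel (/i, e/) → [ɡ̚].
Occurrence 3 (position 8): no conditioning environment matches → elsewhere allophone [ɡ].
Occurrence 4 (position 9): no conditioning environment matches → elsewhere allophone [ɡ].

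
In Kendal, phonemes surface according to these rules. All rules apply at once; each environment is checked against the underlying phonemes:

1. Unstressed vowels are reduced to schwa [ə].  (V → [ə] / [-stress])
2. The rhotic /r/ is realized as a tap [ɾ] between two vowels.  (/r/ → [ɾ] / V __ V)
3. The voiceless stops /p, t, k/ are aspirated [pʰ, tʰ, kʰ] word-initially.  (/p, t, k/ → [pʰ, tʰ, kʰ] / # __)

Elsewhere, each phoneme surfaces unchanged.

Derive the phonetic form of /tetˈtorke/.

[tʰətˈtorkə]

/t/ — word-initial, word-initially — surfaces as [tʰ] (rule 3).
/e/ (between /t/ and /t/): in an unstressed syllable, so rule 1 applies → [ə].
/t/ — between /e/ and /t/; rule 3 does not apply here → [t].
/t/ — between /t/ and /o/; rule 3 does not apply here → [t].
/o/ (between /t/ and /r/) is in the target of rule 1 but the environment (in an unstressed syllable) is not met → [o].
/r/ (between /o/ and /k/) is in the target of rule 2 but the environment (between two vowels) is not met → [r].
/k/ (between /r/ and /e/) fails the environment for rule 3, so it stays [k].
Rule 1 applies to /e/ (word-final: in an unstressed syllable) → [ə].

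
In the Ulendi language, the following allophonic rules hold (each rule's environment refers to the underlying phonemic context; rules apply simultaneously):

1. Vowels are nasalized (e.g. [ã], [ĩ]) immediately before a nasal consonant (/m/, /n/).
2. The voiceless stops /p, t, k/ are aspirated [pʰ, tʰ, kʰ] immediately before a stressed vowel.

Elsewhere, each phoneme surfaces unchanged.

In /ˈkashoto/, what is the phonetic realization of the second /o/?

/o/ — word-final; rule 1 does not apply here → [o].

[o]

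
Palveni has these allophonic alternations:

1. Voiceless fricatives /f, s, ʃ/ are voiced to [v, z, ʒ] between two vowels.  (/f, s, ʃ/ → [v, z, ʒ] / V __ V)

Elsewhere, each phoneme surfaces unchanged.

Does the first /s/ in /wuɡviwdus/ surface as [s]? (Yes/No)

/s/ — word-final; rule 1 does not apply here → [s].
The actual realization is [s], which matches [s].

Yes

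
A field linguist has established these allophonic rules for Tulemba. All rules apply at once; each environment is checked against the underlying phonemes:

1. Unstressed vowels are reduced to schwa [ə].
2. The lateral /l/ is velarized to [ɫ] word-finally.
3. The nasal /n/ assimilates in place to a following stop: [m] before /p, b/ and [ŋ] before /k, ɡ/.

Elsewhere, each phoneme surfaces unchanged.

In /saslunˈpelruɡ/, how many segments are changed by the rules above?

Segments that undergo a rule: /a/ → [ə] (rule 1); /u/ → [ə] (rule 1); /n/ → [m] (rule 3); /u/ → [ə] (rule 1).
All other segments surface unchanged.

4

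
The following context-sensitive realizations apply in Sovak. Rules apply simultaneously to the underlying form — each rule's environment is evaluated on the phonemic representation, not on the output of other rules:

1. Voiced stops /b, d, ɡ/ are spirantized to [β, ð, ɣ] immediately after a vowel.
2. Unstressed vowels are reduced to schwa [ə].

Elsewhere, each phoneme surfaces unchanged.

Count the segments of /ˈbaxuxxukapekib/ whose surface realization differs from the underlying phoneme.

6

Segments that undergo a rule: /u/ → [ə] (rule 2); /u/ → [ə] (rule 2); /a/ → [ə] (rule 2); /e/ → [ə] (rule 2); /i/ → [ə] (rule 2); /b/ → [β] (rule 1).
All other segments surface unchanged.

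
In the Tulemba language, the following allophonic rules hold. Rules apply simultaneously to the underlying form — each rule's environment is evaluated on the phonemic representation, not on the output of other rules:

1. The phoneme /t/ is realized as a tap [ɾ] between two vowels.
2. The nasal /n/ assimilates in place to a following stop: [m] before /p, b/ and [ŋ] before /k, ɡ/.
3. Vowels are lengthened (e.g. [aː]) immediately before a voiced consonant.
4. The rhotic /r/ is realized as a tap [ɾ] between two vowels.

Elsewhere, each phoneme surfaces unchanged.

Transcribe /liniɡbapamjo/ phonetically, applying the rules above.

/l/ (word-initial) is unaffected → [l].
Rule 3 applies to /i/ (between /l/ and /n/: before a voiced consonant) → [iː].
/n/ (between /i/ and /i/): rule 2 targets it, but not before a labial or velar stop → unchanged [n].
/i/ meets the environment for rule 3 (before a voiced consonant) → [iː].
/ɡ/ (between /i/ and /b/) is unaffected → [ɡ].
/b/ (between /ɡ/ and /a/): no rule targets it → [b].
/a/ — between /b/ and /p/; rule 3 does not apply here → [a].
/p/ (between /a/ and /a/): no rule targets it → [p].
Rule 3 applies to /a/ (between /p/ and /m/: before a voiced consonant) → [aː].
/m/ — not in any rule's target class → [m].
/j/ stays [j].
/o/ (word-final) is in the target of rule 3 but the environment (before a voiced consonant) is not met → [o].

[liːniːɡbapaːmjo]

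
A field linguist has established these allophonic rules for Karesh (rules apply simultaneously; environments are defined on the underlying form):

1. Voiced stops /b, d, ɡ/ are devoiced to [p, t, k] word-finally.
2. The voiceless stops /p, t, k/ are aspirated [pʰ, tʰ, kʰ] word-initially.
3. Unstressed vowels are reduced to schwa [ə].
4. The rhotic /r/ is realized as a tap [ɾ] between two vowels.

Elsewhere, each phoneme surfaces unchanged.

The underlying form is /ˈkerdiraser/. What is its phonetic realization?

[ˈkʰerdəɾəsər]

/k/ (word-initial) occurs word-initially → [kʰ] by rule 2.
/e/ — between /k/ and /r/; rule 3 does not apply here → [e].
/r/ — between /e/ and /d/; rule 4 does not apply here → [r].
/d/ (between /r/ and /i/) fails the environment for rule 1, so it stays [d].
/i/ (between /d/ and /r/) occurs in an unstressed syllable → [ə] by rule 3.
/r/ (between /i/ and /a/): between two vowels, so rule 4 applies → [ɾ].
/a/ (between /r/ and /s/): in an unstressed syllable, so rule 3 applies → [ə].
/s/ — not in any rule's target class → [s].
/e/ — between /s/ and /r/, in an unstressed syllable — surfaces as [ə] (rule 3).
/r/ (word-final) is in the target of rule 4 but the environment (between two vowels) is not met → [r].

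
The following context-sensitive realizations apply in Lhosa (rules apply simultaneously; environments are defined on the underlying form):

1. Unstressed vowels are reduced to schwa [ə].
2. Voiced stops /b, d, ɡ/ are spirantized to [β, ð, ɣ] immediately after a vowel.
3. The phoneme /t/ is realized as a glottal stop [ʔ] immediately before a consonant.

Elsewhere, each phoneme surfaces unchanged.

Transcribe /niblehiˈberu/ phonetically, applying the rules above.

/n/ — not in any rule's target class → [n].
/i/ (between /n/ and /b/) occurs in an unstressed syllable → [ə] by rule 1.
/b/ (between /i/ and /l/): immediately after a vowel, so rule 2 applies → [β].
/l/ — not in any rule's target class → [l].
/e/ (between /l/ and /h/): in an unstressed syllable, so rule 1 applies → [ə].
/h/ — not in any rule's target class → [h].
/i/ — between /h/ and /b/, in an unstressed syllable — surfaces as [ə] (rule 1).
/b/ (between /i/ and /e/) occurs immediately after a vowel → [β] by rule 2.
/e/ — between /b/ and /r/; rule 1 does not apply here → [e].
/r/ (between /e/ and /u/): no rule targets it → [r].
/u/ (word-final): in an unstressed syllable, so rule 1 applies → [ə].

[nəβləhəˈβerə]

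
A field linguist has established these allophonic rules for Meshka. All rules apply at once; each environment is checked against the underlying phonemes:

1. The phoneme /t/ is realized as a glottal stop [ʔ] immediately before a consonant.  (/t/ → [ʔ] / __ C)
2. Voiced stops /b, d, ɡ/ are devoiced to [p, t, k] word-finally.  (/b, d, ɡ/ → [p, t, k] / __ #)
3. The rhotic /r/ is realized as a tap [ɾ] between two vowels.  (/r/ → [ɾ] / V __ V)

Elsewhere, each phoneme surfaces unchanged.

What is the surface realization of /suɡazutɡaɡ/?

[suɡazuʔɡak]

/ɡ/ (between /u/ and /a/) is in the target of rule 2 but the environment (word-finally) is not met → [ɡ].
/t/ (between /u/ and /ɡ/): immediately before a consonant, so rule 1 applies → [ʔ].
/ɡ/ (between /t/ and /a/) fails the environment for rule 2, so it stays [ɡ].
/ɡ/ — word-final, word-finally — surfaces as [k] (rule 2).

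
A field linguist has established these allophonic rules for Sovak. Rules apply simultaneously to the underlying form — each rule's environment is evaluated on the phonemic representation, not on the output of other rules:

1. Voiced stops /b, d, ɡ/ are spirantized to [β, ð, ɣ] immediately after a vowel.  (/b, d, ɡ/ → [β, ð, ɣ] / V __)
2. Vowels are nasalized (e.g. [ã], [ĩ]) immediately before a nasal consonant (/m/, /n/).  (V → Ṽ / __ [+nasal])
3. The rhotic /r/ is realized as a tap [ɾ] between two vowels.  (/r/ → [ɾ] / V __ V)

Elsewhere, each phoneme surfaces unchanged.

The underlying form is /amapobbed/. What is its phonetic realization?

[ãmapoβbeð]

/a/ (word-initial) occurs before a nasal consonant → [ã] by rule 2.
/m/ (between /a/ and /a/) is unaffected → [m].
/a/ (between /m/ and /p/) fails the environment for rule 2, so it stays [a].
/p/ — not in any rule's target class → [p].
/o/ (between /p/ and /b/): rule 2 targets it, but not before a nasal consonant → unchanged [o].
/b/ (between /o/ and /b/): immediately after a vowel, so rule 1 applies → [β].
/b/ (between /b/ and /e/) fails the environment for rule 1, so it stays [b].
/e/ (between /b/ and /d/) is in the target of rule 2 but the environment (before a nasal consonant) is not met → [e].
/d/ (word-final) occurs immediately after a vowel → [ð] by rule 1.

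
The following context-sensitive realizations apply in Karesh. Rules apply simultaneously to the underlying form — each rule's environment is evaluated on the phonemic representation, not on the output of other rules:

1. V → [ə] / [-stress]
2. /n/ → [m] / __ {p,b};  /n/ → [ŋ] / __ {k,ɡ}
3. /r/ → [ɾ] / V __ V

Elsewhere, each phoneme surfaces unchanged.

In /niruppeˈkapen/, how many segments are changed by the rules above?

5

Segments that undergo a rule: /i/ → [ə] (rule 1); /r/ → [ɾ] (rule 3); /u/ → [ə] (rule 1); /e/ → [ə] (rule 1); /e/ → [ə] (rule 1).
All other segments surface unchanged.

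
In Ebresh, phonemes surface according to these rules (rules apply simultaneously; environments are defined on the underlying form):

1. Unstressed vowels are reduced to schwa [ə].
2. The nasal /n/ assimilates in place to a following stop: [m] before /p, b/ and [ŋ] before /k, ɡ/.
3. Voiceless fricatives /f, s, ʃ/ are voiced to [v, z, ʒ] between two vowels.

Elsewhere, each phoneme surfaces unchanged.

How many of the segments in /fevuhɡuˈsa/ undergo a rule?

4

Segments that undergo a rule: /e/ → [ə] (rule 1); /u/ → [ə] (rule 1); /u/ → [ə] (rule 1); /s/ → [z] (rule 3).
All other segments surface unchanged.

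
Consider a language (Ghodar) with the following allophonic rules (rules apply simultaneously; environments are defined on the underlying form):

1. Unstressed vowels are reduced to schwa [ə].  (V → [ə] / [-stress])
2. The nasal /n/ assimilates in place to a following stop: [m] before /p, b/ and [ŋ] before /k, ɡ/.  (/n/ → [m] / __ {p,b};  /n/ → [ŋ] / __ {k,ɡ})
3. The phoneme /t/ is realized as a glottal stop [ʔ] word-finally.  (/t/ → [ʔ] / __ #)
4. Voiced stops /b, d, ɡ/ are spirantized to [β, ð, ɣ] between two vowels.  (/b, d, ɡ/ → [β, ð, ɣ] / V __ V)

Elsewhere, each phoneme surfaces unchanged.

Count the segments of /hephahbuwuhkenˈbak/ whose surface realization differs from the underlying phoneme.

Segments that undergo a rule: /e/ → [ə] (rule 1); /a/ → [ə] (rule 1); /u/ → [ə] (rule 1); /u/ → [ə] (rule 1); /e/ → [ə] (rule 1); /n/ → [m] (rule 2).
All other segments surface unchanged.

6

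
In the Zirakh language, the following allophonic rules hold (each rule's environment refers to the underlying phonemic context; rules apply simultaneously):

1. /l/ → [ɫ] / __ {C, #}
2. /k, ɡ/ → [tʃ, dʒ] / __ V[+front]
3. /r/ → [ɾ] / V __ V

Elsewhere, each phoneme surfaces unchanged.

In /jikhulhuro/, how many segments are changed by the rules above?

Segments that undergo a rule: /l/ → [ɫ] (rule 1); /r/ → [ɾ] (rule 3).
All other segments surface unchanged.

2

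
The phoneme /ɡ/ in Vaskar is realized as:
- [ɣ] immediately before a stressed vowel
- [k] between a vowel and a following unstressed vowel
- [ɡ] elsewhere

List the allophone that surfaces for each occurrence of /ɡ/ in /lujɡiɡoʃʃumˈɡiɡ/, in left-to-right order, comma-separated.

Occurrence 1 (position 4): no conditioning environment matches → elsewhere allophone [ɡ].
Occurrence 2 (position 6): between a vowel and a following unstressed vowel → [k].
Occurrence 3 (position 12): immediately before a stressed vowel → [ɣ].
Occurrence 4 (position 14): no conditioning environment matches → elsewhere allophone [ɡ].

[ɡ], [k], [ɣ], [ɡ]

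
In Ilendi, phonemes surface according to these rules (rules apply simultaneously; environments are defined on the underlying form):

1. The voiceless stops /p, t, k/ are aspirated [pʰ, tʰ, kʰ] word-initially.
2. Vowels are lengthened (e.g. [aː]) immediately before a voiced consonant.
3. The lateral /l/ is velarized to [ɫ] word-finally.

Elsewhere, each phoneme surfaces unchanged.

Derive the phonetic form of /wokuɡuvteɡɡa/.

/w/ (word-initial): no rule targets it → [w].
/o/ — between /w/ and /k/; rule 2 does not apply here → [o].
/k/ — between /o/ and /u/; rule 1 does not apply here → [k].
/u/ meets the environment for rule 2 (before a voiced consonant) → [uː].
/ɡ/ — not in any rule's target class → [ɡ].
/u/ (between /ɡ/ and /v/): before a voiced consonant, so rule 2 applies → [uː].
/v/ (between /u/ and /t/): no rule targets it → [v].
/t/ (between /v/ and /e/) is in the target of rule 1 but the environment (word-initially) is not met → [t].
Rule 2 applies to /e/ (between /t/ and /ɡ/: before a voiced consonant) → [eː].
/ɡ/ (between /e/ and /ɡ/): no rule targets it → [ɡ].
/ɡ/ — not in any rule's target class → [ɡ].
/a/ — word-final; rule 2 does not apply here → [a].

[wokuːɡuːvteːɡɡa]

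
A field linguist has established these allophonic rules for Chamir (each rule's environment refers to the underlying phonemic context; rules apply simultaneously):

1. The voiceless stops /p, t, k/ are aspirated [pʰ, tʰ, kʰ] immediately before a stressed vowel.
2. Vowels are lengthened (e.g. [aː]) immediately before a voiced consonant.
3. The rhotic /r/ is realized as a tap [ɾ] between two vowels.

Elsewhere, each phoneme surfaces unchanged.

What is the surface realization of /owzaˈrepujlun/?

[oːwzaːˈɾepuːjluːn]

/o/ (word-initial) occurs before a voiced consonant → [oː] by rule 2.
/a/ — between /z/ and /r/, before a voiced consonant — surfaces as [aː] (rule 2).
/r/ — between /a/ and /e/, between two vowels — surfaces as [ɾ] (rule 3).
/e/ (between /r/ and /p/) fails the environment for rule 2, so it stays [e].
/p/ — between /e/ and /u/; rule 1 does not apply here → [p].
/u/ (between /p/ and /j/): before a voiced consonant, so rule 2 applies → [uː].
Rule 2 applies to /u/ (between /l/ and /n/: before a voiced consonant) → [uː].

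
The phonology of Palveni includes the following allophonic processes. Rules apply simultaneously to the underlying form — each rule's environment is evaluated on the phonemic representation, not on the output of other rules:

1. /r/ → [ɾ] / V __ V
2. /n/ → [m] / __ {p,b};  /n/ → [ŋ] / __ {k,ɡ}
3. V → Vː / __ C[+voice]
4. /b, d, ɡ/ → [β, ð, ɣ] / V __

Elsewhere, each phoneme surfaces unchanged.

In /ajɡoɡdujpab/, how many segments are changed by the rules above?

6

Segments that undergo a rule: /a/ → [aː] (rule 3); /o/ → [oː] (rule 3); /ɡ/ → [ɣ] (rule 4); /u/ → [uː] (rule 3); /a/ → [aː] (rule 3); /b/ → [β] (rule 4).
All other segments surface unchanged.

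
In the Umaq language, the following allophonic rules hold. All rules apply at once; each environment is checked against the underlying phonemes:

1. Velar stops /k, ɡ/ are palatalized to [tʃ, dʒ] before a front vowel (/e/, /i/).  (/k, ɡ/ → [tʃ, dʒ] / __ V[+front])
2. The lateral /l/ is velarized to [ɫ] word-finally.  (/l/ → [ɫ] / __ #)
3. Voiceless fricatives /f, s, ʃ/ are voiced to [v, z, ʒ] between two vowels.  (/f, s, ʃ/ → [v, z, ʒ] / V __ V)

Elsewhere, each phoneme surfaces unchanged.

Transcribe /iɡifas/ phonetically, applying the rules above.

Rule 1 applies to /ɡ/ (between /i/ and /i/: before a front vowel) → [dʒ].
/f/ (between /i/ and /a/) occurs between two vowels → [v] by rule 3.
/s/ (word-final) fails the environment for rule 3, so it stays [s].

[idʒivas]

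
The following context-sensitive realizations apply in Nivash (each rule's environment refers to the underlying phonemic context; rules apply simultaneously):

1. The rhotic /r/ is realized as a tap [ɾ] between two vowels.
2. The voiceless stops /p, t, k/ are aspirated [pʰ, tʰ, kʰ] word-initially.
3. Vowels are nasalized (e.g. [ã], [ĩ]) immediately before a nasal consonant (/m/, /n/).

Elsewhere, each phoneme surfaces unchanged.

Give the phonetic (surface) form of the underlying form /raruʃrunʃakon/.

/r/ (word-initial): rule 1 targets it, but not between two vowels → unchanged [r].
/a/ (between /r/ and /r/): rule 3 targets it, but not before a nasal consonant → unchanged [a].
/r/ (between /a/ and /u/) occurs between two vowels → [ɾ] by rule 1.
/u/ (between /r/ and /ʃ/) is in the target of rule 3 but the environment (before a nasal consonant) is not met → [u].
/r/ — between /ʃ/ and /u/; rule 1 does not apply here → [r].
/u/ (between /r/ and /n/) occurs before a nasal consonant → [ũ] by rule 3.
/a/ (between /ʃ/ and /k/) fails the environment for rule 3, so it stays [a].
/k/ (between /a/ and /o/) is in the target of rule 2 but the environment (word-initially) is not met → [k].
/o/ (between /k/ and /n/): before a nasal consonant, so rule 3 applies → [õ].

[raɾuʃrũnʃakõn]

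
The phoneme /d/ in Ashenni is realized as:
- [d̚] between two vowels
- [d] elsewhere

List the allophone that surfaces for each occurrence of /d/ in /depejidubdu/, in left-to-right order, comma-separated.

[d], [d̚], [d]

Occurrence 1 (position 1): no conditioning environment matches → elsewhere allophone [d].
Occurrence 2 (position 7): between two vowels → [d̚].
Occurrence 3 (position 10): no conditioning environment matches → elsewhere allophone [d].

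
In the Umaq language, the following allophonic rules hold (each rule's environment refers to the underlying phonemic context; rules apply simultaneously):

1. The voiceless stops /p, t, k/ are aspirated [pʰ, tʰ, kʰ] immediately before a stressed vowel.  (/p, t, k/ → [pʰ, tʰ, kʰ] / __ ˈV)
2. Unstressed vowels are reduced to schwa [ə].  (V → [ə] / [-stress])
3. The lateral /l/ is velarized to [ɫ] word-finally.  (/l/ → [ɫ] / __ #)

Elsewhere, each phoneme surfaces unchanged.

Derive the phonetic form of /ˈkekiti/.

[ˈkʰekətə]

/k/ (word-initial) occurs immediately before a stressed vowel → [kʰ] by rule 1.
/e/ (between /k/ and /k/): rule 2 targets it, but not in an unstressed syllable → unchanged [e].
/k/ (between /e/ and /i/) is in the target of rule 1 but the environment (immediately before a stressed vowel) is not met → [k].
Rule 2 applies to /i/ (between /k/ and /t/: in an unstressed syllable) → [ə].
/t/ (between /i/ and /i/): rule 1 targets it, but not immediately before a stressed vowel → unchanged [t].
Rule 2 applies to /i/ (word-final: in an unstressed syllable) → [ə].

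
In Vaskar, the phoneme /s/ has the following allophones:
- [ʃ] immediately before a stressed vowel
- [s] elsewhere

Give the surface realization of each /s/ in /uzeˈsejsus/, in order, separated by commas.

[ʃ], [s], [s]

Occurrence 1 (position 4): immediately before a stressed vowel → [ʃ].
Occurrence 2 (position 7): no conditioning environment matches → elsewhere allophone [s].
Occurrence 3 (position 9): no conditioning environment matches → elsewhere allophone [s].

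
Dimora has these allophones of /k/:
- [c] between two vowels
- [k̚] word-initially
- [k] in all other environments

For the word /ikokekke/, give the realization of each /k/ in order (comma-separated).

[c], [c], [k], [k]

Occurrence 1 (position 2): between two vowels → [c].
Occurrence 2 (position 4): between two vowels → [c].
Occurrence 3 (position 6): no conditioning environment matches → elsewhere allophone [k].
Occurrence 4 (position 7): no conditioning environment matches → elsewhere allophone [k].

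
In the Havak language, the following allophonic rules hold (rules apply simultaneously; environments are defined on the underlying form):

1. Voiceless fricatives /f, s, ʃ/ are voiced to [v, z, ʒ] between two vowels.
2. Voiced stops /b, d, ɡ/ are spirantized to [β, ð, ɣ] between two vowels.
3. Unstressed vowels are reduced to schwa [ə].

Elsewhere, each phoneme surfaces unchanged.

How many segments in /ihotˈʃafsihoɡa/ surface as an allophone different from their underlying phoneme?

6

Segments that undergo a rule: /i/ → [ə] (rule 3); /o/ → [ə] (rule 3); /i/ → [ə] (rule 3); /o/ → [ə] (rule 3); /ɡ/ → [ɣ] (rule 2); /a/ → [ə] (rule 3).
All other segments surface unchanged.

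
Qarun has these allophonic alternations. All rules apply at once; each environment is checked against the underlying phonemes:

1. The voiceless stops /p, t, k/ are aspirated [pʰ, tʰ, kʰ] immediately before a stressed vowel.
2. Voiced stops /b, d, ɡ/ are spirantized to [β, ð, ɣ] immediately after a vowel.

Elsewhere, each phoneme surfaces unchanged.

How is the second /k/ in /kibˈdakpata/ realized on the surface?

[k]

/k/ (between /a/ and /p/): rule 1 targets it, but not immediately before a stressed vowel → unchanged [k].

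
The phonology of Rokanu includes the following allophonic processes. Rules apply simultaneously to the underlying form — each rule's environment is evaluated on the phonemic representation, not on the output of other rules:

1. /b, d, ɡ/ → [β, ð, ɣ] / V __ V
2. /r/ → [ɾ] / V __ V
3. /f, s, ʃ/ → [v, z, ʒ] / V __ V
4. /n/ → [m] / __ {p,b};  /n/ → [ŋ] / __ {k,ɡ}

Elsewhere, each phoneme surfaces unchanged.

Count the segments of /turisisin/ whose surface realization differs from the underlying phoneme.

Segments that undergo a rule: /r/ → [ɾ] (rule 2); /s/ → [z] (rule 3); /s/ → [z] (rule 3).
All other segments surface unchanged.

3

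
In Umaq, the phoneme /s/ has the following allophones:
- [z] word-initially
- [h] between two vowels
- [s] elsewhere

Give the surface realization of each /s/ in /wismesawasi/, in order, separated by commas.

[s], [h], [h]

Occurrence 1 (position 3): no conditioning environment matches → elsewhere allophone [s].
Occurrence 2 (position 6): between two vowels → [h].
Occurrence 3 (position 10): between two vowels → [h].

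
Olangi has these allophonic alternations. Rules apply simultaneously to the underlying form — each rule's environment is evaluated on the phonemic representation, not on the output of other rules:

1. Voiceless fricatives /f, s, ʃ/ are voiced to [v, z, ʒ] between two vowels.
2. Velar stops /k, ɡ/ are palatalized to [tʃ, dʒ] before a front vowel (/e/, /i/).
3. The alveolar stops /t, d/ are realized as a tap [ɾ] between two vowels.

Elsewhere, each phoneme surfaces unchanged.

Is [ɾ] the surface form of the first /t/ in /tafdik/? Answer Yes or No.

No

/t/ — word-initial; rule 3 does not apply here → [t].
The actual realization is [t], not [ɾ].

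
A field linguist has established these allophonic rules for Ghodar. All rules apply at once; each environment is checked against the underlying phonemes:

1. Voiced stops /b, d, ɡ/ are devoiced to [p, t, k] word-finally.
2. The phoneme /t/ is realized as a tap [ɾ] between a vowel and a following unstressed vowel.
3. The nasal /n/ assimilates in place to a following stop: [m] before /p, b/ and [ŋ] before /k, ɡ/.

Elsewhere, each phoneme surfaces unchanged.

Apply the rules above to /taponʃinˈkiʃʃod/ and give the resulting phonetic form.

[taponʃiŋˈkiʃʃot]

/t/ — word-initial; rule 2 does not apply here → [t].
/a/ (between /t/ and /p/): no rule targets it → [a].
/p/ — not in any rule's target class → [p].
/o/ — not in any rule's target class → [o].
/n/ (between /o/ and /ʃ/) is in the target of rule 3 but the environment (before a labial or velar stop) is not met → [n].
/ʃ/ — not in any rule's target class → [ʃ].
/i/ stays [i].
/n/ — between /i/ and /k/, before a labial or velar stop — surfaces as [ŋ] (rule 3).
/k/ stays [k].
/i/ stays [i].
/ʃ/ (between /i/ and /ʃ/): no rule targets it → [ʃ].
/ʃ/ (between /ʃ/ and /o/) is unaffected → [ʃ].
/o/ stays [o].
/d/ (word-final) occurs word-finally → [t] by rule 1.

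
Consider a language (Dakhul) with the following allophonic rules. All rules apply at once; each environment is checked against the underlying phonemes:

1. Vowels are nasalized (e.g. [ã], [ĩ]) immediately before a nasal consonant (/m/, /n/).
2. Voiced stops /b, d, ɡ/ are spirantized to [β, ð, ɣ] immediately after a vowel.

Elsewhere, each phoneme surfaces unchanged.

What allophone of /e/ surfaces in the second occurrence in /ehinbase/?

/e/ — word-final; rule 1 does not apply here → [e].

[e]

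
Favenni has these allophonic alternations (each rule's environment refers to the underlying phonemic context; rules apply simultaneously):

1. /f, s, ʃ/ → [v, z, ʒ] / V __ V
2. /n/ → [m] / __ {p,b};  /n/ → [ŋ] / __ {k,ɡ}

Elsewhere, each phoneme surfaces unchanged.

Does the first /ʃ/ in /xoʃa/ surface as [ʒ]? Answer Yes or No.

/ʃ/ (between /o/ and /a/): between two vowels, so rule 1 applies → [ʒ].
The actual realization is [ʒ], which matches [ʒ].

Yes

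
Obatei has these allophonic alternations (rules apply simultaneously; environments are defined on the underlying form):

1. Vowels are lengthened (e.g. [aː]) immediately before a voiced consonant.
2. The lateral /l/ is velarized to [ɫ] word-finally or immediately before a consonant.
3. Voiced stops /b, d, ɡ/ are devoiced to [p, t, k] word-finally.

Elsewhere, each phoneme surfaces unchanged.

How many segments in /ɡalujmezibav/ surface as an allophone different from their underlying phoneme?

5

Segments that undergo a rule: /a/ → [aː] (rule 1); /u/ → [uː] (rule 1); /e/ → [eː] (rule 1); /i/ → [iː] (rule 1); /a/ → [aː] (rule 1).
All other segments surface unchanged.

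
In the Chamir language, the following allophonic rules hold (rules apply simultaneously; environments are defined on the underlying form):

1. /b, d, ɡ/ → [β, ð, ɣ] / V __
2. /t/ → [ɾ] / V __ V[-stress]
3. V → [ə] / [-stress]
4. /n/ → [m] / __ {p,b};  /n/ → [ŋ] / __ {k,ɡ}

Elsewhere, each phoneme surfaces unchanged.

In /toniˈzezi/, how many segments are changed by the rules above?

3

Segments that undergo a rule: /o/ → [ə] (rule 3); /i/ → [ə] (rule 3); /i/ → [ə] (rule 3).
All other segments surface unchanged.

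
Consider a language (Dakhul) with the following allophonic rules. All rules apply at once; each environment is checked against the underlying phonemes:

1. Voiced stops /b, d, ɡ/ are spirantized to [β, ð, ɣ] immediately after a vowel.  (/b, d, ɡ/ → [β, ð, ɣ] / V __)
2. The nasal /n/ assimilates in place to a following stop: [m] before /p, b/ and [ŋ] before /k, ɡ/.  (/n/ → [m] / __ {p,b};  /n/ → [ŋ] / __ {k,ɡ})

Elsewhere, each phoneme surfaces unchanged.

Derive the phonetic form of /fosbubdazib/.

[fosbuβdaziβ]

/f/ (word-initial): no rule targets it → [f].
/o/ (between /f/ and /s/): no rule targets it → [o].
/s/ stays [s].
/b/ — between /s/ and /u/; rule 1 does not apply here → [b].
/u/ stays [u].
/b/ (between /u/ and /d/) occurs immediately after a vowel → [β] by rule 1.
/d/ (between /b/ and /a/) is in the target of rule 1 but the environment (immediately after a vowel) is not met → [d].
/a/ — not in any rule's target class → [a].
/z/ — not in any rule's target class → [z].
/i/ — not in any rule's target class → [i].
Rule 1 applies to /b/ (word-final: immediately after a vowel) → [β].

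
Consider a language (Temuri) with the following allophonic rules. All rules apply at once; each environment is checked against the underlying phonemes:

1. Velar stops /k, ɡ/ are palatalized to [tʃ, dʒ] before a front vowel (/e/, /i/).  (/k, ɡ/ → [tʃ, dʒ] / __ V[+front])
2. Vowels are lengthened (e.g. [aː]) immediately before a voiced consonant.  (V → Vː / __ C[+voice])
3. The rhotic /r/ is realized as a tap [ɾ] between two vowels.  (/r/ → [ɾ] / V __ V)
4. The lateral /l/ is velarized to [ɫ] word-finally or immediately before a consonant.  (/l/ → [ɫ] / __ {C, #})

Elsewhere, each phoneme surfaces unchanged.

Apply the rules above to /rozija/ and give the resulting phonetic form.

[roːziːja]

/r/ (word-initial) is in the target of rule 3 but the environment (between two vowels) is not met → [r].
Rule 2 applies to /o/ (between /r/ and /z/: before a voiced consonant) → [oː].
/z/ — not in any rule's target class → [z].
/i/ (between /z/ and /j/) occurs before a voiced consonant → [iː] by rule 2.
/j/ — not in any rule's target class → [j].
/a/ — word-final; rule 2 does not apply here → [a].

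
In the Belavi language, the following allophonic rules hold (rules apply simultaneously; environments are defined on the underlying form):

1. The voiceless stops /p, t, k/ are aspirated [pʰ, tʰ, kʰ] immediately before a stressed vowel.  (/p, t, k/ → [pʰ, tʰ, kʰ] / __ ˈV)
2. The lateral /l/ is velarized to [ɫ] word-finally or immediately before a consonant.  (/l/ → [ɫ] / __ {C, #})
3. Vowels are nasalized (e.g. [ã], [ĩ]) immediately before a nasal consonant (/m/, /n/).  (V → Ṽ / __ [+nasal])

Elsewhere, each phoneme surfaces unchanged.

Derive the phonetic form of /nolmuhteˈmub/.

/n/ (word-initial) is unaffected → [n].
/o/ (between /n/ and /l/): rule 3 targets it, but not before a nasal consonant → unchanged [o].
/l/ — between /o/ and /m/, word-finally or immediately before a consonant — surfaces as [ɫ] (rule 2).
/m/ — not in any rule's target class → [m].
/u/ (between /m/ and /h/) fails the environment for rule 3, so it stays [u].
/h/ — not in any rule's target class → [h].
/t/ (between /h/ and /e/) is in the target of rule 1 but the environment (immediately before a stressed vowel) is not met → [t].
/e/ (between /t/ and /m/): before a nasal consonant, so rule 3 applies → [ẽ].
/m/ — not in any rule's target class → [m].
/u/ (between /m/ and /b/) fails the environment for rule 3, so it stays [u].
/b/ stays [b].

[noɫmuhtẽˈmub]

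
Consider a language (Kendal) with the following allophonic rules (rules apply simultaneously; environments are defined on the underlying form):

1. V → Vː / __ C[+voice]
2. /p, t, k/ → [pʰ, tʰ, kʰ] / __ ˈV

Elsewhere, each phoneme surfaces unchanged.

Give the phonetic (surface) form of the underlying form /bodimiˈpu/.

[boːdiːmiˈpʰu]

/b/ stays [b].
/o/ (between /b/ and /d/): before a voiced consonant, so rule 1 applies → [oː].
/d/ stays [d].
/i/ (between /d/ and /m/): before a voiced consonant, so rule 1 applies → [iː].
/m/ (between /i/ and /i/) is unaffected → [m].
/i/ — between /m/ and /p/; rule 1 does not apply here → [i].
/p/ (between /i/ and /u/): immediately before a stressed vowel, so rule 2 applies → [pʰ].
/u/ — word-final; rule 1 does not apply here → [u].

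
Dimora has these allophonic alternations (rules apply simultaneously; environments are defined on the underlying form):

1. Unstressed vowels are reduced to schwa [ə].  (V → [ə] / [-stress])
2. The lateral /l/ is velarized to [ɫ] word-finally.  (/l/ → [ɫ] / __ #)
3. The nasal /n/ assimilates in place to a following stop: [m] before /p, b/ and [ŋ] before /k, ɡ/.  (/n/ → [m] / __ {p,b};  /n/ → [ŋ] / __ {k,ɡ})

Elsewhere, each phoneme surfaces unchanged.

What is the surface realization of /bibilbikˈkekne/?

[bəbəlbəkˈkeknə]

/b/ — not in any rule's target class → [b].
/i/ (between /b/ and /b/): in an unstressed syllable, so rule 1 applies → [ə].
/b/ stays [b].
/i/ — between /b/ and /l/, in an unstressed syllable — surfaces as [ə] (rule 1).
/l/ (between /i/ and /b/): rule 2 targets it, but not word-finally → unchanged [l].
/b/ stays [b].
/i/ (between /b/ and /k/): in an unstressed syllable, so rule 1 applies → [ə].
/k/ — not in any rule's target class → [k].
/k/ — not in any rule's target class → [k].
/e/ (between /k/ and /k/) is in the target of rule 1 but the environment (in an unstressed syllable) is not met → [e].
/k/ (between /e/ and /n/) is unaffected → [k].
/n/ — between /k/ and /e/; rule 3 does not apply here → [n].
/e/ — word-final, in an unstressed syllable — surfaces as [ə] (rule 1).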